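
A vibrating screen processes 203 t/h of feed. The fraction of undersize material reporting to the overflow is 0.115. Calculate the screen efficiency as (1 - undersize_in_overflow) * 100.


Screen efficiency = (1 - fraction of undersize in overflow) * 100
= (1 - 0.115) * 100
= 0.885 * 100
= 88.5%

88.5%


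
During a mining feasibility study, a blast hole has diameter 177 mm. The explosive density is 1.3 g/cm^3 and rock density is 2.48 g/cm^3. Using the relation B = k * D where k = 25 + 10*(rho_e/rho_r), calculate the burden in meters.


5.3528 m

First, compute k:
rho_e / rho_r = 1.3 / 2.48 = 0.5241935484
k = 25 + 10 * 0.5241935484 = 30.24193548
Then, compute burden:
B = k * D / 1000 = 30.24193548 * 177 / 1000
= 5352.822581 / 1000
= 5.3528 m


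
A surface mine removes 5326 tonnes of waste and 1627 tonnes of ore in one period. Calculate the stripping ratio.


Stripping ratio = waste tonnage / ore tonnage
= 5326 / 1627
= 3.2735

3.2735


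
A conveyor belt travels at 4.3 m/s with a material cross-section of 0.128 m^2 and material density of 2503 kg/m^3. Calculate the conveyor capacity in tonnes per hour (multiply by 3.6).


Volumetric flow = speed * area
= 4.3 * 0.128 = 0.5504 m^3/s
Mass flow = volumetric * density
= 0.5504 * 2503 = 1377.6512 kg/s
Convert to t/h: multiply by 3.6
Capacity = 1377.6512 * 3.6
= 4959.5443 t/h

4959.5443 t/h


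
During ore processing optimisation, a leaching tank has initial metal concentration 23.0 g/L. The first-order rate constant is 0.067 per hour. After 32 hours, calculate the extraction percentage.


88.2815%

Compute the exponent:
-k * t = -0.067 * 32 = -2.144
Remaining concentration:
C = 23.0 * exp(-2.144)
= 23.0 * 0.1171851636
= 2.695258764 g/L
Extracted = 23.0 - 2.695258764 = 20.30474124 g/L
Extraction % = 20.30474124 / 23.0 * 100
= 88.2815%


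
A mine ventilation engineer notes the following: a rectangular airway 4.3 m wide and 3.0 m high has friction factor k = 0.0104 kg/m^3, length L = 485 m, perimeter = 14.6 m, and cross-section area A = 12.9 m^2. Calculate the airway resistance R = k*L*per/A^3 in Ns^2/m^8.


Compute the numerator:
k * L * per = 0.0104 * 485 * 14.6
= 73.6424
Compute the denominator:
A^3 = 12.9^3 = 2146.689
Resistance:
R = 73.6424 / 2146.689
= 0.0343 Ns^2/m^8

0.0343 Ns^2/m^8


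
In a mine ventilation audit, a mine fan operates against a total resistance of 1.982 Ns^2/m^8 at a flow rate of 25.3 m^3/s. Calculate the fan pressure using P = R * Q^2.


Compute Q^2:
Q^2 = 25.3^2 = 640.09
Compute pressure:
P = R * Q^2 = 1.982 * 640.09
= 1268.6584 Pa

1268.6584 Pa


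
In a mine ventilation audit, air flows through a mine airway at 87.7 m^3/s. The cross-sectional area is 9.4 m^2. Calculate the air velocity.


9.3298 m/s

Velocity = flow rate / cross-sectional area
= 87.7 / 9.4
= 9.3298 m/s


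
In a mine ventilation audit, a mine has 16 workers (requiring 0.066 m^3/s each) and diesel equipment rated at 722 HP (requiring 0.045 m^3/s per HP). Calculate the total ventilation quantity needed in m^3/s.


33.546 m^3/s

Airflow for workers:
Q_people = 16 * 0.066 = 1.056 m^3/s
Airflow for diesel equipment:
Q_diesel = 722 * 0.045 = 32.49 m^3/s
Total ventilation:
Q_total = 1.056 + 32.49
= 33.546 m^3/s


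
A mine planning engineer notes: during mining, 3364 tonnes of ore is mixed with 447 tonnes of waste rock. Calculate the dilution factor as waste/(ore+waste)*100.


11.7292%

Total material = ore + waste
= 3364 + 447 = 3811 tonnes
Dilution = waste / total * 100
= 447 / 3811 * 100
= 0.1172920493 * 100
= 11.7292%


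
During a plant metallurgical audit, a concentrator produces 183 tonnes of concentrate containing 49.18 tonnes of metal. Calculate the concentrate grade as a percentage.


26.8743%

Grade = (metal in concentrate / concentrate mass) * 100
= (49.18 / 183) * 100
= 0.2687431694 * 100
= 26.8743%


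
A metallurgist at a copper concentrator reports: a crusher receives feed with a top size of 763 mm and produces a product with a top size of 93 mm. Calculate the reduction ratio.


8.2043

Reduction ratio = feed size / product size
= 763 / 93
= 8.2043


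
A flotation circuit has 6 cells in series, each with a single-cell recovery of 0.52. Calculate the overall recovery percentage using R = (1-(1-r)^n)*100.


Complement of single-cell recovery:
1 - r = 1 - 0.52 = 0.48
Raise to power n:
(1 - r)^6 = 0.48^6 = 0.01223059046
Overall recovery:
R = (1 - 0.01223059046) * 100
= 98.7769%

98.7769%


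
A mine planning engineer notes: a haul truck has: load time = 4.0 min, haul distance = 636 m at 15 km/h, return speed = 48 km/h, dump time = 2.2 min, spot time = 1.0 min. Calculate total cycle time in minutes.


Convert haul speed to m/min: 15 * 1000/60 = 250 m/min
Haul time = 636 / 250 = 2.544 min
Convert return speed to m/min: 48 * 1000/60 = 800 m/min
Return time = 636 / 800 = 0.795 min
Total cycle time:
= 4.0 + 2.544 + 2.2 + 0.795 + 1.0
= 10.539 min

10.539 min


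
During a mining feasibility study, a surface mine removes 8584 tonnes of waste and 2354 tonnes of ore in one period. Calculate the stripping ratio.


3.6466

Stripping ratio = waste tonnage / ore tonnage
= 8584 / 2354
= 3.6466


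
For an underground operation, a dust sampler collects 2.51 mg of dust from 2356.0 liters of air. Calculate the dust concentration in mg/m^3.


1.0654 mg/m^3

Convert liters to m^3: 1 m^3 = 1000 L
Concentration = mass / volume * 1000
= 2.51 / 2356.0 * 1000
= 0.001065365025 * 1000
= 1.0654 mg/m^3


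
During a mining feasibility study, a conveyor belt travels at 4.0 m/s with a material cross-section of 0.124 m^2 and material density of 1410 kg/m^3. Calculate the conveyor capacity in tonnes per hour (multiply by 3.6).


2517.696 t/h

Volumetric flow = speed * area
= 4.0 * 0.124 = 0.496 m^3/s
Mass flow = volumetric * density
= 0.496 * 1410 = 699.36 kg/s
Convert to t/h: multiply by 3.6
Capacity = 699.36 * 3.6
= 2517.696 t/h


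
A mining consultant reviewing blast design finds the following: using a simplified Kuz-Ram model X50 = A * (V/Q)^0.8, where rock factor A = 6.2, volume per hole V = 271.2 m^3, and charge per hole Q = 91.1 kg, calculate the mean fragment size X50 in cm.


Compute V/Q:
V/Q = 271.2 / 91.1 = 2.976948408
Raise to the power 0.8:
(V/Q)^0.8 = 2.976948408^0.8 = 2.393409699
Multiply by A:
X50 = 6.2 * 2.393409699
= 14.8391 cm

14.8391 cm


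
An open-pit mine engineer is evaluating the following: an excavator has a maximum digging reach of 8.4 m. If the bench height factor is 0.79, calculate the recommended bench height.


Bench height = reach * factor
= 8.4 * 0.79
= 6.636 m

6.636 m


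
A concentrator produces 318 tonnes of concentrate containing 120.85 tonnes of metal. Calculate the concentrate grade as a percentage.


38.0031%

Grade = (metal in concentrate / concentrate mass) * 100
= (120.85 / 318) * 100
= 0.3800314465 * 100
= 38.0031%


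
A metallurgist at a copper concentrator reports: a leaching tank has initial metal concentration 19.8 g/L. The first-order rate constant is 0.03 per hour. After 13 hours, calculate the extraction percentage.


Compute the exponent:
-k * t = -0.03 * 13 = -0.39
Remaining concentration:
C = 19.8 * exp(-0.39)
= 19.8 * 0.6770568745
= 13.40572612 g/L
Extracted = 19.8 - 13.40572612 = 6.394273885 g/L
Extraction % = 6.394273885 / 19.8 * 100
= 32.2943%

32.2943%


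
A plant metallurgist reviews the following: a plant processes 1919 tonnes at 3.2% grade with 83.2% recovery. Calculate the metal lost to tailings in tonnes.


Total metal in feed:
= 1919 * 3.2 / 100 = 61.408 tonnes
Metal recovered:
= 61.408 * 83.2 / 100 = 51.091456 tonnes
Metal lost to tailings:
= 61.408 - 51.091456
= 10.3165 tonnes

10.3165 tonnes


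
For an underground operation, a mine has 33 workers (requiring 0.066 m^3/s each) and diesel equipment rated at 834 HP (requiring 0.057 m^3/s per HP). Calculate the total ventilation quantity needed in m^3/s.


Airflow for workers:
Q_people = 33 * 0.066 = 2.178 m^3/s
Airflow for diesel equipment:
Q_diesel = 834 * 0.057 = 47.538 m^3/s
Total ventilation:
Q_total = 2.178 + 47.538
= 49.716 m^3/s

49.716 m^3/s


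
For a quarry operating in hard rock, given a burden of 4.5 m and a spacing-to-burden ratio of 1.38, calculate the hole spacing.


6.21 m

Spacing = burden * ratio
= 4.5 * 1.38
= 6.21 m


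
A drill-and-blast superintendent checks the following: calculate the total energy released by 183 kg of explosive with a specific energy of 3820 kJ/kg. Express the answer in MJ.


Energy = mass * specific_energy / 1000
= 183 * 3820 / 1000
= 699060 / 1000
= 699.06 MJ

699.06 MJ


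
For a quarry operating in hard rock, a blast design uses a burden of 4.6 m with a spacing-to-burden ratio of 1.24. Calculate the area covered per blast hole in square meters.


26.2384 m^2

First, find the spacing:
Spacing = burden * ratio = 4.6 * 1.24
= 5.704 m
Then, calculate the area:
Area = burden * spacing = 4.6 * 5.704
= 26.2384 m^2


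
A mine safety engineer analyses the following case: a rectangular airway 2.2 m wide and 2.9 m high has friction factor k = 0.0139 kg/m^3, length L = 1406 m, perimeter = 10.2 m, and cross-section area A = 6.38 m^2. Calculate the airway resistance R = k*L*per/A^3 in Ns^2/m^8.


Compute the numerator:
k * L * per = 0.0139 * 1406 * 10.2
= 199.34268
Compute the denominator:
A^3 = 6.38^3 = 259.694072
Resistance:
R = 199.34268 / 259.694072
= 0.7676 Ns^2/m^8

0.7676 Ns^2/m^8


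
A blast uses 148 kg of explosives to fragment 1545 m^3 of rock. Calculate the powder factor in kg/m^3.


Powder factor = explosive mass / rock volume
= 148 / 1545
= 0.0958 kg/m^3

0.0958 kg/m^3


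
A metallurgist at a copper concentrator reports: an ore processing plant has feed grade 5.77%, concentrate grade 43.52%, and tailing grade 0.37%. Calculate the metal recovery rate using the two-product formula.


Using the two-product formula:
R = 100 * c * (f - t) / (f * (c - t))
Numerator = 100 * 43.52 * (5.77 - 0.37)
= 100 * 43.52 * 5.4
= 23500.8
Denominator = 5.77 * (43.52 - 0.37)
= 5.77 * 43.15
= 248.9755
R = 23500.8 / 248.9755
= 94.39%

94.39%


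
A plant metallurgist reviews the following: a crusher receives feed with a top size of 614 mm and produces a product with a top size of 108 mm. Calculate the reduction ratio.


5.6852

Reduction ratio = feed size / product size
= 614 / 108
= 5.6852


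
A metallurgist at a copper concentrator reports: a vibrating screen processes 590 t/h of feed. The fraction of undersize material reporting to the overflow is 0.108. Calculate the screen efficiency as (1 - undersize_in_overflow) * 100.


Screen efficiency = (1 - fraction of undersize in overflow) * 100
= (1 - 0.108) * 100
= 0.892 * 100
= 89.2%

89.2%


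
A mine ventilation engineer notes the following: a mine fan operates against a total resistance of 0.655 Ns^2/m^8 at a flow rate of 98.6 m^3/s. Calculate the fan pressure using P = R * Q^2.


Compute Q^2:
Q^2 = 98.6^2 = 9721.96
Compute pressure:
P = R * Q^2 = 0.655 * 9721.96
= 6367.8838 Pa

6367.8838 Pa


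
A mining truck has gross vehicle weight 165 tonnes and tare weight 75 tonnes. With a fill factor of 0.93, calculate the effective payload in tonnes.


83.7 tonnes

Maximum payload = gross - tare
= 165 - 75 = 90 tonnes
Effective payload = max payload * fill factor
= 90 * 0.93
= 83.7 tonnes


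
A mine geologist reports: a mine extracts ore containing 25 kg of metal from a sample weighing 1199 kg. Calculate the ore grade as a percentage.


Ore grade = (metal mass / ore mass) * 100
= (25 / 1199) * 100
= 0.02085070892 * 100
= 2.0851%

2.0851%


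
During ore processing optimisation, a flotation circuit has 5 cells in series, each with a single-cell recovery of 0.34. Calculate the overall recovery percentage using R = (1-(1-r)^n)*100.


87.4767%

Complement of single-cell recovery:
1 - r = 1 - 0.34 = 0.66
Raise to power n:
(1 - r)^5 = 0.66^5 = 0.1252332576
Overall recovery:
R = (1 - 0.1252332576) * 100
= 87.4767%


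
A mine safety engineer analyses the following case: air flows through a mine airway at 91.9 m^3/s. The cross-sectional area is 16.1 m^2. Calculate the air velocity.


5.7081 m/s

Velocity = flow rate / cross-sectional area
= 91.9 / 16.1
= 5.7081 m/s


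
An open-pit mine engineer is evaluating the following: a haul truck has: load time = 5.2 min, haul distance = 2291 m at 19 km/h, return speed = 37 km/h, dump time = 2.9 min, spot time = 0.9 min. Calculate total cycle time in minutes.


Convert haul speed to m/min: 19 * 1000/60 = 316.6666667 m/min
Haul time = 2291 / 316.6666667 = 7.234736842 min
Convert return speed to m/min: 37 * 1000/60 = 616.6666667 m/min
Return time = 2291 / 616.6666667 = 3.715135135 min
Total cycle time:
= 5.2 + 7.234736842 + 2.9 + 3.715135135 + 0.9
= 19.9499 min

19.9499 min


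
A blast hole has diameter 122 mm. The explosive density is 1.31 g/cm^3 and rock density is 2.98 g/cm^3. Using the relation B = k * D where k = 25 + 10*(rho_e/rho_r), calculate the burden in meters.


First, compute k:
rho_e / rho_r = 1.31 / 2.98 = 0.4395973154
k = 25 + 10 * 0.4395973154 = 29.39597315
Then, compute burden:
B = k * D / 1000 = 29.39597315 * 122 / 1000
= 3586.308725 / 1000
= 3.5863 m

3.5863 m


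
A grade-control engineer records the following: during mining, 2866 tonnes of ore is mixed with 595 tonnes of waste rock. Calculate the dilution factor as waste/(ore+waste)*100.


17.1916%

Total material = ore + waste
= 2866 + 595 = 3461 tonnes
Dilution = waste / total * 100
= 595 / 3461 * 100
= 0.1719156313 * 100
= 17.1916%


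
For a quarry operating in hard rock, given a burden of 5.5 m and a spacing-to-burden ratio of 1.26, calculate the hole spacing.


6.93 m

Spacing = burden * ratio
= 5.5 * 1.26
= 6.93 m


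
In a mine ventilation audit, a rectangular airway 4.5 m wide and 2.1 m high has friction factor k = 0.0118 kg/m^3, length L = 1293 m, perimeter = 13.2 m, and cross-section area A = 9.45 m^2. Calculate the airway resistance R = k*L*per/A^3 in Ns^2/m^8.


Compute the numerator:
k * L * per = 0.0118 * 1293 * 13.2
= 201.39768
Compute the denominator:
A^3 = 9.45^3 = 843.908625
Resistance:
R = 201.39768 / 843.908625
= 0.2386 Ns^2/m^8

0.2386 Ns^2/m^8


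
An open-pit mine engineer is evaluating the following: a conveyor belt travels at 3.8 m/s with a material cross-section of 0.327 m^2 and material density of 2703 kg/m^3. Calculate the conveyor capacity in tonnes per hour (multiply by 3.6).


12091.4921 t/h

Volumetric flow = speed * area
= 3.8 * 0.327 = 1.2426 m^3/s
Mass flow = volumetric * density
= 1.2426 * 2703 = 3358.7478 kg/s
Convert to t/h: multiply by 3.6
Capacity = 3358.7478 * 3.6
= 12091.4921 t/h


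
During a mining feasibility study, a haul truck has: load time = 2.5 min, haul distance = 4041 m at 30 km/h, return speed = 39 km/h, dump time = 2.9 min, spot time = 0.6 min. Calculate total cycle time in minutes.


Convert haul speed to m/min: 30 * 1000/60 = 500 m/min
Haul time = 4041 / 500 = 8.082 min
Convert return speed to m/min: 39 * 1000/60 = 650 m/min
Return time = 4041 / 650 = 6.216923077 min
Total cycle time:
= 2.5 + 8.082 + 2.9 + 6.216923077 + 0.6
= 20.2989 min

20.2989 min


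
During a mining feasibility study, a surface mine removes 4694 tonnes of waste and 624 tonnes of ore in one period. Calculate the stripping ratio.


7.5224

Stripping ratio = waste tonnage / ore tonnage
= 4694 / 624
= 7.5224


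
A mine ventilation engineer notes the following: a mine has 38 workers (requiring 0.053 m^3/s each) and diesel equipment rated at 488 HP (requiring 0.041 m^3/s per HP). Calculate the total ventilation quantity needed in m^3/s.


22.022 m^3/s

Airflow for workers:
Q_people = 38 * 0.053 = 2.014 m^3/s
Airflow for diesel equipment:
Q_diesel = 488 * 0.041 = 20.008 m^3/s
Total ventilation:
Q_total = 2.014 + 20.008
= 22.022 m^3/s


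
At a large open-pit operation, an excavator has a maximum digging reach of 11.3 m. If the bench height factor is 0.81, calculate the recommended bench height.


Bench height = reach * factor
= 11.3 * 0.81
= 9.153 m

9.153 m


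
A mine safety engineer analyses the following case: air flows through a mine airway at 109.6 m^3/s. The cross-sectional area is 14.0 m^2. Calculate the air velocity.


7.8286 m/s

Velocity = flow rate / cross-sectional area
= 109.6 / 14.0
= 7.8286 m/s


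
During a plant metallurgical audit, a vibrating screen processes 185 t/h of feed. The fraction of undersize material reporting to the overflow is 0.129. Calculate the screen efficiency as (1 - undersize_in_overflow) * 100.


Screen efficiency = (1 - fraction of undersize in overflow) * 100
= (1 - 0.129) * 100
= 0.871 * 100
= 87.1%

87.1%


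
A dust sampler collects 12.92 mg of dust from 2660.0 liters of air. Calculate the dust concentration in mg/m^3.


Convert liters to m^3: 1 m^3 = 1000 L
Concentration = mass / volume * 1000
= 12.92 / 2660.0 * 1000
= 0.004857142857 * 1000
= 4.8571 mg/m^3

4.8571 mg/m^3


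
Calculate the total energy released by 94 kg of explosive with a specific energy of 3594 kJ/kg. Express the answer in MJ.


Energy = mass * specific_energy / 1000
= 94 * 3594 / 1000
= 337836 / 1000
= 337.836 MJ

337.836 MJ


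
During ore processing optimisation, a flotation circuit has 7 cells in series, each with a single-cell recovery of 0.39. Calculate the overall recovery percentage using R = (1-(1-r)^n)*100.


96.8573%

Complement of single-cell recovery:
1 - r = 1 - 0.39 = 0.61
Raise to power n:
(1 - r)^7 = 0.61^7 = 0.03142742836
Overall recovery:
R = (1 - 0.03142742836) * 100
= 96.8573%


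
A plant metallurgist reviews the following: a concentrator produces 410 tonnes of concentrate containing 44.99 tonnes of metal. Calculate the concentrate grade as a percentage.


Grade = (metal in concentrate / concentrate mass) * 100
= (44.99 / 410) * 100
= 0.1097317073 * 100
= 10.9732%

10.9732%


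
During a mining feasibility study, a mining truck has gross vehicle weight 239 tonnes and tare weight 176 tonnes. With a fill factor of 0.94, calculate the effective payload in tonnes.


59.22 tonnes

Maximum payload = gross - tare
= 239 - 176 = 63 tonnes
Effective payload = max payload * fill factor
= 63 * 0.94
= 59.22 tonnes


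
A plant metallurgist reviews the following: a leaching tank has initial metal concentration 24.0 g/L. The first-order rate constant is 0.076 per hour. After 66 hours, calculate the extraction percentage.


99.3369%

Compute the exponent:
-k * t = -0.076 * 66 = -5.016
Remaining concentration:
C = 24.0 * exp(-5.016)
= 24.0 * 0.006630997723
= 0.1591439453 g/L
Extracted = 24.0 - 0.1591439453 = 23.84085605 g/L
Extraction % = 23.84085605 / 24.0 * 100
= 99.3369%


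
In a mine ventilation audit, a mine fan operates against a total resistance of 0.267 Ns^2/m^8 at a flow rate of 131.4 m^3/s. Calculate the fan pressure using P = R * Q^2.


Compute Q^2:
Q^2 = 131.4^2 = 17265.96
Compute pressure:
P = R * Q^2 = 0.267 * 17265.96
= 4610.0113 Pa

4610.0113 Pa


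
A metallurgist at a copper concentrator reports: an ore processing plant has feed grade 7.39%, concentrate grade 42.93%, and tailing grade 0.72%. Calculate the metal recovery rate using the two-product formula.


Using the two-product formula:
R = 100 * c * (f - t) / (f * (c - t))
Numerator = 100 * 42.93 * (7.39 - 0.72)
= 100 * 42.93 * 6.67
= 28634.31
Denominator = 7.39 * (42.93 - 0.72)
= 7.39 * 42.21
= 311.9319
R = 28634.31 / 311.9319
= 91.7967%

91.7967%


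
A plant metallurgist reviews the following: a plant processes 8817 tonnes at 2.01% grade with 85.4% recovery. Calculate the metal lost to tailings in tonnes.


Total metal in feed:
= 8817 * 2.01 / 100 = 177.2217 tonnes
Metal recovered:
= 177.2217 * 85.4 / 100 = 151.3473318 tonnes
Metal lost to tailings:
= 177.2217 - 151.3473318
= 25.8744 tonnes

25.8744 tonnes


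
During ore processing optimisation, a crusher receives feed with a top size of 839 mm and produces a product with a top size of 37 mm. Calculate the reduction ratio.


Reduction ratio = feed size / product size
= 839 / 37
= 22.6757

22.6757


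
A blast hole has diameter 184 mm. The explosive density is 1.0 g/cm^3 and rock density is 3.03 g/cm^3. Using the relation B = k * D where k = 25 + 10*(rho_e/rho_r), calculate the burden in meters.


First, compute k:
rho_e / rho_r = 1.0 / 3.03 = 0.3300330033
k = 25 + 10 * 0.3300330033 = 28.30033003
Then, compute burden:
B = k * D / 1000 = 28.30033003 * 184 / 1000
= 5207.260726 / 1000
= 5.2073 m

5.2073 m


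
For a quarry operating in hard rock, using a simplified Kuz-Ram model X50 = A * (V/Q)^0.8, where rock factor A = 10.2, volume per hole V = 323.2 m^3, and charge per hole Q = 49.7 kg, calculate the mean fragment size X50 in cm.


45.6134 cm

Compute V/Q:
V/Q = 323.2 / 49.7 = 6.503018109
Raise to the power 0.8:
(V/Q)^0.8 = 6.503018109^0.8 = 4.47189884
Multiply by A:
X50 = 10.2 * 4.47189884
= 45.6134 cm


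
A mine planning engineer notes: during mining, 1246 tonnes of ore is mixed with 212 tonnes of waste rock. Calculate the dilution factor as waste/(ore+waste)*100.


Total material = ore + waste
= 1246 + 212 = 1458 tonnes
Dilution = waste / total * 100
= 212 / 1458 * 100
= 0.1454046639 * 100
= 14.5405%

14.5405%


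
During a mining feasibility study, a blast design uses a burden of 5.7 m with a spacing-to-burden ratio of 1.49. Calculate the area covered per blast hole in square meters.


First, find the spacing:
Spacing = burden * ratio = 5.7 * 1.49
= 8.493 m
Then, calculate the area:
Area = burden * spacing = 5.7 * 8.493
= 48.4101 m^2

48.4101 m^2


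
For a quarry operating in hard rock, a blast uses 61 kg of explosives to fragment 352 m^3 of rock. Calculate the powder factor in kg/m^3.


Powder factor = explosive mass / rock volume
= 61 / 352
= 0.1733 kg/m^3

0.1733 kg/m^3


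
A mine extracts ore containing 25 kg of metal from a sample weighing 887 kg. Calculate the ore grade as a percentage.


Ore grade = (metal mass / ore mass) * 100
= (25 / 887) * 100
= 0.0281848929 * 100
= 2.8185%

2.8185%


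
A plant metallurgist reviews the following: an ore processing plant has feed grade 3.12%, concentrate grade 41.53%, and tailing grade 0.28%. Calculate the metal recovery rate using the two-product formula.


91.6435%

Using the two-product formula:
R = 100 * c * (f - t) / (f * (c - t))
Numerator = 100 * 41.53 * (3.12 - 0.28)
= 100 * 41.53 * 2.84
= 11794.52
Denominator = 3.12 * (41.53 - 0.28)
= 3.12 * 41.25
= 128.7
R = 11794.52 / 128.7
= 91.6435%


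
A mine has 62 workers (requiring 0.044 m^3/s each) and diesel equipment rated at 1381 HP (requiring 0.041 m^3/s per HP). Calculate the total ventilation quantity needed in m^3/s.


59.349 m^3/s

Airflow for workers:
Q_people = 62 * 0.044 = 2.728 m^3/s
Airflow for diesel equipment:
Q_diesel = 1381 * 0.041 = 56.621 m^3/s
Total ventilation:
Q_total = 2.728 + 56.621
= 59.349 m^3/s


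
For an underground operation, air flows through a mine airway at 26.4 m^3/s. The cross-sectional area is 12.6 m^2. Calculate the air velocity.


2.0952 m/s

Velocity = flow rate / cross-sectional area
= 26.4 / 12.6
= 2.0952 m/s


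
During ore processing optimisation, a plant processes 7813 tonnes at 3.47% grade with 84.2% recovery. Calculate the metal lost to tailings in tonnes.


Total metal in feed:
= 7813 * 3.47 / 100 = 271.1111 tonnes
Metal recovered:
= 271.1111 * 84.2 / 100 = 228.2755462 tonnes
Metal lost to tailings:
= 271.1111 - 228.2755462
= 42.8356 tonnes

42.8356 tonnes


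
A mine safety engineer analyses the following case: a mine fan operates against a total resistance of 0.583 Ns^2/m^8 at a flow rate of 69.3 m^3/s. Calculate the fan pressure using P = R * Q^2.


2799.8517 Pa

Compute Q^2:
Q^2 = 69.3^2 = 4802.49
Compute pressure:
P = R * Q^2 = 0.583 * 4802.49
= 2799.8517 Pa


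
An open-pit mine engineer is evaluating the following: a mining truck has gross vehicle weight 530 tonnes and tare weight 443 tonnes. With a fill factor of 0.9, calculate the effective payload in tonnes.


Maximum payload = gross - tare
= 530 - 443 = 87 tonnes
Effective payload = max payload * fill factor
= 87 * 0.9
= 78.3 tonnes

78.3 tonnes


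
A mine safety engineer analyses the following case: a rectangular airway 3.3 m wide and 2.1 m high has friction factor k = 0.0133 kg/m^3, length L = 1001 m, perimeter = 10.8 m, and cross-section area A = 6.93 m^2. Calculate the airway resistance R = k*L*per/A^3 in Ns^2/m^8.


0.432 Ns^2/m^8

Compute the numerator:
k * L * per = 0.0133 * 1001 * 10.8
= 143.78364
Compute the denominator:
A^3 = 6.93^3 = 332.812557
Resistance:
R = 143.78364 / 332.812557
= 0.432 Ns^2/m^8


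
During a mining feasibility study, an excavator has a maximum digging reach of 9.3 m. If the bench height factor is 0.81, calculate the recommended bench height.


Bench height = reach * factor
= 9.3 * 0.81
= 7.533 m

7.533 m


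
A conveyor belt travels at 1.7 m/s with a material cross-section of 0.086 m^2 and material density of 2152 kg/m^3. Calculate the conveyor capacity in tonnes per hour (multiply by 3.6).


1132.6406 t/h

Volumetric flow = speed * area
= 1.7 * 0.086 = 0.1462 m^3/s
Mass flow = volumetric * density
= 0.1462 * 2152 = 314.6224 kg/s
Convert to t/h: multiply by 3.6
Capacity = 314.6224 * 3.6
= 1132.6406 t/h


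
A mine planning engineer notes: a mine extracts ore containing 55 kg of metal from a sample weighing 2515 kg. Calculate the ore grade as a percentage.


Ore grade = (metal mass / ore mass) * 100
= (55 / 2515) * 100
= 0.02186878728 * 100
= 2.1869%

2.1869%


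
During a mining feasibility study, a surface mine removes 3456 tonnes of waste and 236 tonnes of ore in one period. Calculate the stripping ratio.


14.6441

Stripping ratio = waste tonnage / ore tonnage
= 3456 / 236
= 14.6441


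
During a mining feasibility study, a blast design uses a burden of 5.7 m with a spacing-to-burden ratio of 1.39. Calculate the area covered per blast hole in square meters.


45.1611 m^2

First, find the spacing:
Spacing = burden * ratio = 5.7 * 1.39
= 7.923 m
Then, calculate the area:
Area = burden * spacing = 5.7 * 7.923
= 45.1611 m^2


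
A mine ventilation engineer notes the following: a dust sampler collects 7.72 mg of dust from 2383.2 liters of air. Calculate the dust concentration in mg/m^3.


Convert liters to m^3: 1 m^3 = 1000 L
Concentration = mass / volume * 1000
= 7.72 / 2383.2 * 1000
= 0.003239342061 * 1000
= 3.2393 mg/m^3

3.2393 mg/m^3


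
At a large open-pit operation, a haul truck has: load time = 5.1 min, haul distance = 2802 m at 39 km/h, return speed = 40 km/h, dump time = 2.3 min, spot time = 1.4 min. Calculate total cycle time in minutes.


Convert haul speed to m/min: 39 * 1000/60 = 650 m/min
Haul time = 2802 / 650 = 4.310769231 min
Convert return speed to m/min: 40 * 1000/60 = 666.6666667 m/min
Return time = 2802 / 666.6666667 = 4.203 min
Total cycle time:
= 5.1 + 4.310769231 + 2.3 + 4.203 + 1.4
= 17.3138 min

17.3138 min


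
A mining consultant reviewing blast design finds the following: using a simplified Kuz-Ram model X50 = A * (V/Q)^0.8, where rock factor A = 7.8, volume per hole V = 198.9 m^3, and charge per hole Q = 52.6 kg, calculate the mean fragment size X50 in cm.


22.6055 cm

Compute V/Q:
V/Q = 198.9 / 52.6 = 3.781368821
Raise to the power 0.8:
(V/Q)^0.8 = 3.781368821^0.8 = 2.898139133
Multiply by A:
X50 = 7.8 * 2.898139133
= 22.6055 cm


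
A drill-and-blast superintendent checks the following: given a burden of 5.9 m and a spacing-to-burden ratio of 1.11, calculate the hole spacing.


6.549 m

Spacing = burden * ratio
= 5.9 * 1.11
= 6.549 m


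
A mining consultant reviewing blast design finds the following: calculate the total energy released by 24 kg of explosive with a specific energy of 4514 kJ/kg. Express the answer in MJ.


108.336 MJ

Energy = mass * specific_energy / 1000
= 24 * 4514 / 1000
= 108336 / 1000
= 108.336 MJ


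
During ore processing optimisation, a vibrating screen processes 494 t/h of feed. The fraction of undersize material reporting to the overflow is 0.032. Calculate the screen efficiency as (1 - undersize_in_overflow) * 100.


96.8%

Screen efficiency = (1 - fraction of undersize in overflow) * 100
= (1 - 0.032) * 100
= 0.968 * 100
= 96.8%


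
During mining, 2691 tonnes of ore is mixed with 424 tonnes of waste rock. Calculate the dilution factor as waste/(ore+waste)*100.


Total material = ore + waste
= 2691 + 424 = 3115 tonnes
Dilution = waste / total * 100
= 424 / 3115 * 100
= 0.1361155698 * 100
= 13.6116%

13.6116%


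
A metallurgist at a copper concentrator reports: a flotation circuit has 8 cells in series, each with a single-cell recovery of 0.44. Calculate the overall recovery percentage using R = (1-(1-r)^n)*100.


99.0328%

Complement of single-cell recovery:
1 - r = 1 - 0.44 = 0.56
Raise to power n:
(1 - r)^8 = 0.56^8 = 0.009671731157
Overall recovery:
R = (1 - 0.009671731157) * 100
= 99.0328%


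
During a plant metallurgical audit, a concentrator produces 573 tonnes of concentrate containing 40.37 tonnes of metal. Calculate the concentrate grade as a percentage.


Grade = (metal in concentrate / concentrate mass) * 100
= (40.37 / 573) * 100
= 0.07045375218 * 100
= 7.0454%

7.0454%


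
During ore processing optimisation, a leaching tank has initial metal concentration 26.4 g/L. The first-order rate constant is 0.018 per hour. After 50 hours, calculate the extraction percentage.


59.343%

Compute the exponent:
-k * t = -0.018 * 50 = -0.9
Remaining concentration:
C = 26.4 * exp(-0.9)
= 26.4 * 0.4065696597
= 10.73343902 g/L
Extracted = 26.4 - 10.73343902 = 15.66656098 g/L
Extraction % = 15.66656098 / 26.4 * 100
= 59.343%


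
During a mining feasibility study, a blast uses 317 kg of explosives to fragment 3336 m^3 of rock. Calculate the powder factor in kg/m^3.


Powder factor = explosive mass / rock volume
= 317 / 3336
= 0.095 kg/m^3

0.095 kg/m^3


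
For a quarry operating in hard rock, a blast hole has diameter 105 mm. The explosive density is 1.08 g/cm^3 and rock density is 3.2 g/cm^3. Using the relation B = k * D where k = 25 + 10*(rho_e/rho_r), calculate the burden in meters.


First, compute k:
rho_e / rho_r = 1.08 / 3.2 = 0.3375
k = 25 + 10 * 0.3375 = 28.375
Then, compute burden:
B = k * D / 1000 = 28.375 * 105 / 1000
= 2979.375 / 1000
= 2.9794 m

2.9794 m


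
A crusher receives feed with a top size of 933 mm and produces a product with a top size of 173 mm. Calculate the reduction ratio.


5.3931

Reduction ratio = feed size / product size
= 933 / 173
= 5.3931


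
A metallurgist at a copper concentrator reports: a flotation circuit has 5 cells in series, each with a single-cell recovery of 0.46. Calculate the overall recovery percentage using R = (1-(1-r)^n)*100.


95.4083%

Complement of single-cell recovery:
1 - r = 1 - 0.46 = 0.54
Raise to power n:
(1 - r)^5 = 0.54^5 = 0.0459165024
Overall recovery:
R = (1 - 0.0459165024) * 100
= 95.4083%


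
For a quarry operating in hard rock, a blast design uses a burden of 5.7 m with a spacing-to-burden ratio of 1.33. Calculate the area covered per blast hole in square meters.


43.2117 m^2

First, find the spacing:
Spacing = burden * ratio = 5.7 * 1.33
= 7.581 m
Then, calculate the area:
Area = burden * spacing = 5.7 * 7.581
= 43.2117 m^2


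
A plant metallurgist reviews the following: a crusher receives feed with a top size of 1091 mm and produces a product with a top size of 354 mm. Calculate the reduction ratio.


Reduction ratio = feed size / product size
= 1091 / 354
= 3.0819

3.0819


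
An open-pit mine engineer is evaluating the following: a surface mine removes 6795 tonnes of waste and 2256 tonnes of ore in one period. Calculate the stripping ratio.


3.012

Stripping ratio = waste tonnage / ore tonnage
= 6795 / 2256
= 3.012


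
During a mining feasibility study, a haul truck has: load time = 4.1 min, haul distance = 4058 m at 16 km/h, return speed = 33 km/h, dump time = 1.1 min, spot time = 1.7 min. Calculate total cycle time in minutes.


29.4957 min

Convert haul speed to m/min: 16 * 1000/60 = 266.6666667 m/min
Haul time = 4058 / 266.6666667 = 15.2175 min
Convert return speed to m/min: 33 * 1000/60 = 550 m/min
Return time = 4058 / 550 = 7.378181818 min
Total cycle time:
= 4.1 + 15.2175 + 1.1 + 7.378181818 + 1.7
= 29.4957 min


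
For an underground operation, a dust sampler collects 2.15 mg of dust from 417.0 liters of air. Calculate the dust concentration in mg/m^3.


5.1559 mg/m^3

Convert liters to m^3: 1 m^3 = 1000 L
Concentration = mass / volume * 1000
= 2.15 / 417.0 * 1000
= 0.0051558753 * 1000
= 5.1559 mg/m^3


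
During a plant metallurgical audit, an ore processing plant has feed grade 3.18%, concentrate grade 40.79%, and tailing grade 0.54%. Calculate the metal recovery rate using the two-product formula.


Using the two-product formula:
R = 100 * c * (f - t) / (f * (c - t))
Numerator = 100 * 40.79 * (3.18 - 0.54)
= 100 * 40.79 * 2.64
= 10768.56
Denominator = 3.18 * (40.79 - 0.54)
= 3.18 * 40.25
= 127.995
R = 10768.56 / 127.995
= 84.1327%

84.1327%


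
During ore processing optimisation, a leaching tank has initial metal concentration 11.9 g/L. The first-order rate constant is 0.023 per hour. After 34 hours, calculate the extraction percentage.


Compute the exponent:
-k * t = -0.023 * 34 = -0.782
Remaining concentration:
C = 11.9 * exp(-0.782)
= 11.9 * 0.4574901155
= 5.444132374 g/L
Extracted = 11.9 - 5.444132374 = 6.455867626 g/L
Extraction % = 6.455867626 / 11.9 * 100
= 54.251%

54.251%


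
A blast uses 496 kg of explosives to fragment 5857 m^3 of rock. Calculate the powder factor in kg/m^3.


Powder factor = explosive mass / rock volume
= 496 / 5857
= 0.0847 kg/m^3

0.0847 kg/m^3


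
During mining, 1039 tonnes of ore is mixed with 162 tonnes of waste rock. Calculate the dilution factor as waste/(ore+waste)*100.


13.4888%

Total material = ore + waste
= 1039 + 162 = 1201 tonnes
Dilution = waste / total * 100
= 162 / 1201 * 100
= 0.1348875937 * 100
= 13.4888%


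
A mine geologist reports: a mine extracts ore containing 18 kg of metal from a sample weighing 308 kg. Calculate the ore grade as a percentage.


5.8442%

Ore grade = (metal mass / ore mass) * 100
= (18 / 308) * 100
= 0.05844155844 * 100
= 5.8442%


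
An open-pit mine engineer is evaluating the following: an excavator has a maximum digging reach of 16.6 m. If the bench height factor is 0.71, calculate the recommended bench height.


11.786 m

Bench height = reach * factor
= 16.6 * 0.71
= 11.786 m


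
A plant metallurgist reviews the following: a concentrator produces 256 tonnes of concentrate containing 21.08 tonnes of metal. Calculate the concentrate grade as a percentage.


Grade = (metal in concentrate / concentrate mass) * 100
= (21.08 / 256) * 100
= 0.08234375 * 100
= 8.2344%

8.2344%


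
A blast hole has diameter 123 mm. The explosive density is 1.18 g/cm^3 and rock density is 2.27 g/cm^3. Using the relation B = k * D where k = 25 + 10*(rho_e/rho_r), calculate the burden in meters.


3.7144 m

First, compute k:
rho_e / rho_r = 1.18 / 2.27 = 0.5198237885
k = 25 + 10 * 0.5198237885 = 30.19823789
Then, compute burden:
B = k * D / 1000 = 30.19823789 * 123 / 1000
= 3714.38326 / 1000
= 3.7144 m


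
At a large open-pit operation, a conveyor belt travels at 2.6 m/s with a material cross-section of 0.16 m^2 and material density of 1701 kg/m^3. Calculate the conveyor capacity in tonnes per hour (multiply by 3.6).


2547.4176 t/h

Volumetric flow = speed * area
= 2.6 * 0.16 = 0.416 m^3/s
Mass flow = volumetric * density
= 0.416 * 1701 = 707.616 kg/s
Convert to t/h: multiply by 3.6
Capacity = 707.616 * 3.6
= 2547.4176 t/h


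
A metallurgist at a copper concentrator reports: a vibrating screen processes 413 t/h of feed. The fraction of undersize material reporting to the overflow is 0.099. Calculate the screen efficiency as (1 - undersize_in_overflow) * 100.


90.1%

Screen efficiency = (1 - fraction of undersize in overflow) * 100
= (1 - 0.099) * 100
= 0.901 * 100
= 90.1%


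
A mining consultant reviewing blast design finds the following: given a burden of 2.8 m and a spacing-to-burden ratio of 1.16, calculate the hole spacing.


Spacing = burden * ratio
= 2.8 * 1.16
= 3.248 m

3.248 m


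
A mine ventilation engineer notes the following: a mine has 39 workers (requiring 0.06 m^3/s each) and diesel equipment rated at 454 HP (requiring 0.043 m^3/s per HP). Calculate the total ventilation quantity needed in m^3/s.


Airflow for workers:
Q_people = 39 * 0.06 = 2.34 m^3/s
Airflow for diesel equipment:
Q_diesel = 454 * 0.043 = 19.522 m^3/s
Total ventilation:
Q_total = 2.34 + 19.522
= 21.862 m^3/s

21.862 m^3/s


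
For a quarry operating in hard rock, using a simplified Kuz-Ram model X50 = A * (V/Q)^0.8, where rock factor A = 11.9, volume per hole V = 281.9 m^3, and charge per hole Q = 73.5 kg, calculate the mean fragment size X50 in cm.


Compute V/Q:
V/Q = 281.9 / 73.5 = 3.83537415
Raise to the power 0.8:
(V/Q)^0.8 = 3.83537415^0.8 = 2.931204977
Multiply by A:
X50 = 11.9 * 2.931204977
= 34.8813 cm

34.8813 cm


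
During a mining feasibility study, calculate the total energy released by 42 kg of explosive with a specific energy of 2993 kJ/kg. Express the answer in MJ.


Energy = mass * specific_energy / 1000
= 42 * 2993 / 1000
= 125706 / 1000
= 125.706 MJ

125.706 MJ


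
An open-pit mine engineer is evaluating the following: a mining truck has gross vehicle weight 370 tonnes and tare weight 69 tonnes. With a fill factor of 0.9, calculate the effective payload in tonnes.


Maximum payload = gross - tare
= 370 - 69 = 301 tonnes
Effective payload = max payload * fill factor
= 301 * 0.9
= 270.9 tonnes

270.9 tonnes


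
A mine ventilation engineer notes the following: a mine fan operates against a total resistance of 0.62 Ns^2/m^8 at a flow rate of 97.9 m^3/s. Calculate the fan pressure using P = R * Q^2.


Compute Q^2:
Q^2 = 97.9^2 = 9584.41
Compute pressure:
P = R * Q^2 = 0.62 * 9584.41
= 5942.3342 Pa

5942.3342 Pa


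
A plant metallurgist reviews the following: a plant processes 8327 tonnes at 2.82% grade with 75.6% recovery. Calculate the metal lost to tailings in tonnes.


Total metal in feed:
= 8327 * 2.82 / 100 = 234.8214 tonnes
Metal recovered:
= 234.8214 * 75.6 / 100 = 177.5249784 tonnes
Metal lost to tailings:
= 234.8214 - 177.5249784
= 57.2964 tonnes

57.2964 tonnes


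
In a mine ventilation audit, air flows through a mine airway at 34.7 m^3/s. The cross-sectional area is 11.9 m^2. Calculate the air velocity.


2.916 m/s

Velocity = flow rate / cross-sectional area
= 34.7 / 11.9
= 2.916 m/s


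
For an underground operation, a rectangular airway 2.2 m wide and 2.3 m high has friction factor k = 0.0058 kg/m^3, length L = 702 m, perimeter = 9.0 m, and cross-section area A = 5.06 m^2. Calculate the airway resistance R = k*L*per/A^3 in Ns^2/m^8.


0.2828 Ns^2/m^8

Compute the numerator:
k * L * per = 0.0058 * 702 * 9.0
= 36.6444
Compute the denominator:
A^3 = 5.06^3 = 129.554216
Resistance:
R = 36.6444 / 129.554216
= 0.2828 Ns^2/m^8


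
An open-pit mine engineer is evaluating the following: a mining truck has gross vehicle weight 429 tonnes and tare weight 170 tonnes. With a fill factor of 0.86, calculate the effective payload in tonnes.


Maximum payload = gross - tare
= 429 - 170 = 259 tonnes
Effective payload = max payload * fill factor
= 259 * 0.86
= 222.74 tonnes

222.74 tonnes


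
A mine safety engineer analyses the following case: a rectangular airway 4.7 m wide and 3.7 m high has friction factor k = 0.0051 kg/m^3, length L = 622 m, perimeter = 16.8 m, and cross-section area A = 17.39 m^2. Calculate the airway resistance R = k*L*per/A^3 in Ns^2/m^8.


0.0101 Ns^2/m^8

Compute the numerator:
k * L * per = 0.0051 * 622 * 16.8
= 53.29296
Compute the denominator:
A^3 = 17.39^3 = 5258.946419
Resistance:
R = 53.29296 / 5258.946419
= 0.0101 Ns^2/m^8
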